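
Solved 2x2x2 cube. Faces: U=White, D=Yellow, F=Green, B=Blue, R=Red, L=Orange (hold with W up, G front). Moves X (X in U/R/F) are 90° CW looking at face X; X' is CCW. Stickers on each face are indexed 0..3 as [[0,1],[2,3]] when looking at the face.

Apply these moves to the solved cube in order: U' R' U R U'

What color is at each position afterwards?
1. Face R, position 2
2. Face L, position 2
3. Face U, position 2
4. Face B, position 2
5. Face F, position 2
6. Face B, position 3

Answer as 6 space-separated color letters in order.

Answer: R O W W G B

Derivation:
After move 1 (U'): U=WWWW F=OOGG R=GGRR B=RRBB L=BBOO
After move 2 (R'): R=GRGR U=WBWR F=OWGW D=YOYG B=YRYB
After move 3 (U): U=WWRB F=GRGW R=YRGR B=BBYB L=OWOO
After move 4 (R): R=GYRR U=WRRW F=GOGG D=YYYB B=BBWB
After move 5 (U'): U=RWWR F=OWGG R=GORR B=GYWB L=BBOO
Query 1: R[2] = R
Query 2: L[2] = O
Query 3: U[2] = W
Query 4: B[2] = W
Query 5: F[2] = G
Query 6: B[3] = B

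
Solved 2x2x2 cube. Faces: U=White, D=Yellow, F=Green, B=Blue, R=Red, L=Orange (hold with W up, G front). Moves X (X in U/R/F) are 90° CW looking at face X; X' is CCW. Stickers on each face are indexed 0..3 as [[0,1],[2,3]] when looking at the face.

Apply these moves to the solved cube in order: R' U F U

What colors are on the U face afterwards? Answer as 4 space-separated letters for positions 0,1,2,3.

After move 1 (R'): R=RRRR U=WBWB F=GWGW D=YGYG B=YBYB
After move 2 (U): U=WWBB F=RRGW R=YBRR B=OOYB L=GWOO
After move 3 (F): F=GRWR U=WWOW R=BBBR D=RYYG L=GYOG
After move 4 (U): U=OWWW F=BBWR R=OOBR B=GYYB L=GROG
Query: U face = OWWW

Answer: O W W W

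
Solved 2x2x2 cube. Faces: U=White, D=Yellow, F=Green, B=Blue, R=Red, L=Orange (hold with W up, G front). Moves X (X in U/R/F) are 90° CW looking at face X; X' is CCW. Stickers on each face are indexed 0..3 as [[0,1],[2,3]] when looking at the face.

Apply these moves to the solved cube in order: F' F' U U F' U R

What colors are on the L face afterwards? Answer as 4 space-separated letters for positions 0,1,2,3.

Answer: B G O W

Derivation:
After move 1 (F'): F=GGGG U=WWRR R=YRYR D=OOYY L=OWOW
After move 2 (F'): F=GGGG U=WWYY R=OROR D=WWYY L=OROR
After move 3 (U): U=YWYW F=ORGG R=BBOR B=ORBB L=GGOR
After move 4 (U): U=YYWW F=BBGG R=OROR B=GGBB L=OROR
After move 5 (F'): F=BGBG U=YYOO R=WRWR D=RRYY L=OWOW
After move 6 (U): U=OYOY F=WRBG R=GGWR B=OWBB L=BGOW
After move 7 (R): R=WGRG U=OROG F=WRBY D=RBYO B=YWYB
Query: L face = BGOW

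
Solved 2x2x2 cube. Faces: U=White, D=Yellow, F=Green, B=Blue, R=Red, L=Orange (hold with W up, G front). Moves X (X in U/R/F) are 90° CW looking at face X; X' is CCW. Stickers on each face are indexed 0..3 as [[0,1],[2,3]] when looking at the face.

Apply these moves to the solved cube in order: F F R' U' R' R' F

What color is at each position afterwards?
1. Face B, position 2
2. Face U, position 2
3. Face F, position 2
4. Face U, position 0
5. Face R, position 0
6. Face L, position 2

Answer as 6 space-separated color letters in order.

After move 1 (F): F=GGGG U=WWOO R=WRWR D=RRYY L=OYOY
After move 2 (F): F=GGGG U=WWYY R=OROR D=WWYY L=OROR
After move 3 (R'): R=RROO U=WBYB F=GWGY D=WGYG B=YBWB
After move 4 (U'): U=BBWY F=ORGY R=GWOO B=RRWB L=YBOR
After move 5 (R'): R=WOGO U=BWWR F=OBGY D=WRYY B=GRGB
After move 6 (R'): R=OOWG U=BGWG F=OWGR D=WBYY B=YRRB
After move 7 (F): F=GORW U=BGRB R=WOGG D=WOYY L=YWOB
Query 1: B[2] = R
Query 2: U[2] = R
Query 3: F[2] = R
Query 4: U[0] = B
Query 5: R[0] = W
Query 6: L[2] = O

Answer: R R R B W O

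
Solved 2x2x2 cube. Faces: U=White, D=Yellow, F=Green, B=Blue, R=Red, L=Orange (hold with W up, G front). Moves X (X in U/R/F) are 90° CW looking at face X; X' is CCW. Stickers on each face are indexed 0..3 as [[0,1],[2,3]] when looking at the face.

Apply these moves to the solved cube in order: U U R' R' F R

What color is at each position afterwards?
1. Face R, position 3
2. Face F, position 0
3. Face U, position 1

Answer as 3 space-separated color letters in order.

After move 1 (U): U=WWWW F=RRGG R=BBRR B=OOBB L=GGOO
After move 2 (U): U=WWWW F=BBGG R=OORR B=GGBB L=RROO
After move 3 (R'): R=OROR U=WBWG F=BWGW D=YBYG B=YGYB
After move 4 (R'): R=RROO U=WYWY F=BBGG D=YWYW B=GGBB
After move 5 (F): F=GBGB U=WYOR R=WRYO D=ORYW L=RYOW
After move 6 (R): R=YWOR U=WBOB F=GRGW D=OBYG B=RGYB
Query 1: R[3] = R
Query 2: F[0] = G
Query 3: U[1] = B

Answer: R G B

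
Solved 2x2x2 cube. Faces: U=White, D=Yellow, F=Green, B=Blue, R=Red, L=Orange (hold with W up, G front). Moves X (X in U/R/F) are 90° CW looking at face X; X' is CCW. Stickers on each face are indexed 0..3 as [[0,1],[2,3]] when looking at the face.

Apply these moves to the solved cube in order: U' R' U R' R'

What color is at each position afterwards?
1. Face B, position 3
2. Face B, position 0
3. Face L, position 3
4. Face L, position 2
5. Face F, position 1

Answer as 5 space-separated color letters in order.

Answer: B W O O Y

Derivation:
After move 1 (U'): U=WWWW F=OOGG R=GGRR B=RRBB L=BBOO
After move 2 (R'): R=GRGR U=WBWR F=OWGW D=YOYG B=YRYB
After move 3 (U): U=WWRB F=GRGW R=YRGR B=BBYB L=OWOO
After move 4 (R'): R=RRYG U=WYRB F=GWGB D=YRYW B=GBOB
After move 5 (R'): R=RGRY U=WORG F=GYGB D=YWYB B=WBRB
Query 1: B[3] = B
Query 2: B[0] = W
Query 3: L[3] = O
Query 4: L[2] = O
Query 5: F[1] = Y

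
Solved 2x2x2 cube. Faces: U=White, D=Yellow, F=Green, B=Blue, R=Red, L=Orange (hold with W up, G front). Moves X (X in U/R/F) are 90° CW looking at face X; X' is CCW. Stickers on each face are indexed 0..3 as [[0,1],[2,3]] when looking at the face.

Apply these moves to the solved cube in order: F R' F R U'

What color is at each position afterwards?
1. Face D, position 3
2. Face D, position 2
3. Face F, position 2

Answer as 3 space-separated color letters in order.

Answer: Y Y O

Derivation:
After move 1 (F): F=GGGG U=WWOO R=WRWR D=RRYY L=OYOY
After move 2 (R'): R=RRWW U=WBOB F=GWGO D=RGYG B=YBRB
After move 3 (F): F=GGOW U=WBYY R=ORBW D=WRYG L=OROG
After move 4 (R): R=BOWR U=WGYW F=GROG D=WRYY B=YBBB
After move 5 (U'): U=GWWY F=OROG R=GRWR B=BOBB L=YBOG
Query 1: D[3] = Y
Query 2: D[2] = Y
Query 3: F[2] = O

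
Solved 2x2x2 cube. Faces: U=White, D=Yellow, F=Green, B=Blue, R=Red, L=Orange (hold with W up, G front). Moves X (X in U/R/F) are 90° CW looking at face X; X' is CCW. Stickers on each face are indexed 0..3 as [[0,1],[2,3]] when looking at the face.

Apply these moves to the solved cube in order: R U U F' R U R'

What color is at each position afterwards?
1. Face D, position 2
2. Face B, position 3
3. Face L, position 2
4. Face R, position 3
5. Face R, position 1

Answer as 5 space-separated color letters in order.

Answer: Y B O R O

Derivation:
After move 1 (R): R=RRRR U=WGWG F=GYGY D=YBYB B=WBWB
After move 2 (U): U=WWGG F=RRGY R=WBRR B=OOWB L=GYOO
After move 3 (U): U=GWGW F=WBGY R=OORR B=GYWB L=RROO
After move 4 (F'): F=BYWG U=GWOR R=BOYR D=ROYB L=RWOG
After move 5 (R): R=YBRO U=GYOG F=BOWB D=RWYG B=RYWB
After move 6 (U): U=OGGY F=YBWB R=RYRO B=RWWB L=BOOG
After move 7 (R'): R=YORR U=OWGR F=YGWY D=RBYB B=GWWB
Query 1: D[2] = Y
Query 2: B[3] = B
Query 3: L[2] = O
Query 4: R[3] = R
Query 5: R[1] = O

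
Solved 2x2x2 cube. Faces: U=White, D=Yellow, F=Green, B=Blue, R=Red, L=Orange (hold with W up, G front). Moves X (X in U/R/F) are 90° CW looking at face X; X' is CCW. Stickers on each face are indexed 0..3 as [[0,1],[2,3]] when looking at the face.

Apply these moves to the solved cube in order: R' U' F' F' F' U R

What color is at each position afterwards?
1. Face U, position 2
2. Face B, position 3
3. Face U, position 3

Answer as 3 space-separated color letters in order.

After move 1 (R'): R=RRRR U=WBWB F=GWGW D=YGYG B=YBYB
After move 2 (U'): U=BBWW F=OOGW R=GWRR B=RRYB L=YBOO
After move 3 (F'): F=OWOG U=BBGR R=GWYR D=BOYG L=YWOW
After move 4 (F'): F=WGOO U=BBGY R=OWBR D=WWYG L=YROG
After move 5 (F'): F=GOWO U=BBOB R=WWWR D=RGYG L=YYOG
After move 6 (U): U=OBBB F=WWWO R=RRWR B=YYYB L=GOOG
After move 7 (R): R=WRRR U=OWBO F=WGWG D=RYYY B=BYBB
Query 1: U[2] = B
Query 2: B[3] = B
Query 3: U[3] = O

Answer: B B O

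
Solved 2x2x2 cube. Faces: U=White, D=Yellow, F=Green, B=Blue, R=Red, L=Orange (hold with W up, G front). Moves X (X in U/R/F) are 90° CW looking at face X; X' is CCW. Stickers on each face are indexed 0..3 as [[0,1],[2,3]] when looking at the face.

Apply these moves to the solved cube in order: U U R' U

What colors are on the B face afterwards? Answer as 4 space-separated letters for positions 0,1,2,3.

After move 1 (U): U=WWWW F=RRGG R=BBRR B=OOBB L=GGOO
After move 2 (U): U=WWWW F=BBGG R=OORR B=GGBB L=RROO
After move 3 (R'): R=OROR U=WBWG F=BWGW D=YBYG B=YGYB
After move 4 (U): U=WWGB F=ORGW R=YGOR B=RRYB L=BWOO
Query: B face = RRYB

Answer: R R Y B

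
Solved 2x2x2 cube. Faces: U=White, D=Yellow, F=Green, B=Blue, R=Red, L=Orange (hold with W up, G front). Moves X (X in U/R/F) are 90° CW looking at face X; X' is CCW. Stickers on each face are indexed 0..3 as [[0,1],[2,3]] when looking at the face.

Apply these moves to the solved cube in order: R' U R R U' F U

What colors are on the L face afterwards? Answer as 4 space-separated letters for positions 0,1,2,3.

Answer: G G O W

Derivation:
After move 1 (R'): R=RRRR U=WBWB F=GWGW D=YGYG B=YBYB
After move 2 (U): U=WWBB F=RRGW R=YBRR B=OOYB L=GWOO
After move 3 (R): R=RYRB U=WRBW F=RGGG D=YYYO B=BOWB
After move 4 (R): R=RRBY U=WGBG F=RYGO D=YWYB B=WORB
After move 5 (U'): U=GGWB F=GWGO R=RYBY B=RRRB L=WOOO
After move 6 (F): F=GGOW U=GGOO R=WYBY D=BRYB L=WYOW
After move 7 (U): U=OGOG F=WYOW R=RRBY B=WYRB L=GGOW
Query: L face = GGOW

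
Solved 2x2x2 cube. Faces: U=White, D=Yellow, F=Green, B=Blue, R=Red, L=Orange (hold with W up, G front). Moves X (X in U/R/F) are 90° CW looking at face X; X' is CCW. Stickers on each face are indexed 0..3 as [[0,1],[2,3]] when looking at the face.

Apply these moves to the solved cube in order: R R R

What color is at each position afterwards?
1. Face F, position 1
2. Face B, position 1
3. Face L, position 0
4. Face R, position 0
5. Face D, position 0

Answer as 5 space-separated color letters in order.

Answer: W B O R Y

Derivation:
After move 1 (R): R=RRRR U=WGWG F=GYGY D=YBYB B=WBWB
After move 2 (R): R=RRRR U=WYWY F=GBGB D=YWYW B=GBGB
After move 3 (R): R=RRRR U=WBWB F=GWGW D=YGYG B=YBYB
Query 1: F[1] = W
Query 2: B[1] = B
Query 3: L[0] = O
Query 4: R[0] = R
Query 5: D[0] = Y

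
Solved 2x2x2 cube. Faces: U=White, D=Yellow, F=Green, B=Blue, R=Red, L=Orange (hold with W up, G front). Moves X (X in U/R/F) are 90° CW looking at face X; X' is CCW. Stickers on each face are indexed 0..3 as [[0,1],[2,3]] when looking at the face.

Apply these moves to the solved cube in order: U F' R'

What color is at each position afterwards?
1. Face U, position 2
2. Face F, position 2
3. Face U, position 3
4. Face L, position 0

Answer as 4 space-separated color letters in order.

After move 1 (U): U=WWWW F=RRGG R=BBRR B=OOBB L=GGOO
After move 2 (F'): F=RGRG U=WWBR R=YBYR D=GOYY L=GWOW
After move 3 (R'): R=BRYY U=WBBO F=RWRR D=GGYG B=YOOB
Query 1: U[2] = B
Query 2: F[2] = R
Query 3: U[3] = O
Query 4: L[0] = G

Answer: B R O G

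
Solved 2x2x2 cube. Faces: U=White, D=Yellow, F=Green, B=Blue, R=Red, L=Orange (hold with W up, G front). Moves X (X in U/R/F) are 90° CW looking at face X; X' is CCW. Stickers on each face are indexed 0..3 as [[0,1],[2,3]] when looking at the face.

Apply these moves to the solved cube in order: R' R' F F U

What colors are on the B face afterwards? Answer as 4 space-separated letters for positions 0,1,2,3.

After move 1 (R'): R=RRRR U=WBWB F=GWGW D=YGYG B=YBYB
After move 2 (R'): R=RRRR U=WYWY F=GBGB D=YWYW B=GBGB
After move 3 (F): F=GGBB U=WYOO R=WRYR D=RRYW L=OYOW
After move 4 (F): F=BGBG U=WYWY R=OROR D=YWYW L=OROR
After move 5 (U): U=WWYY F=ORBG R=GBOR B=ORGB L=BGOR
Query: B face = ORGB

Answer: O R G B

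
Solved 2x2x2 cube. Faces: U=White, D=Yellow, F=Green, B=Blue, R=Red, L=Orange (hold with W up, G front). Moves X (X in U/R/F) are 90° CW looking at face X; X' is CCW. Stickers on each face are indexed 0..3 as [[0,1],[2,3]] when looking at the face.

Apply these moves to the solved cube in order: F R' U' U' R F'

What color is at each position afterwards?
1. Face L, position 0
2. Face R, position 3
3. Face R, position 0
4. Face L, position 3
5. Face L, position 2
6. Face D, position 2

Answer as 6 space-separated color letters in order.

After move 1 (F): F=GGGG U=WWOO R=WRWR D=RRYY L=OYOY
After move 2 (R'): R=RRWW U=WBOB F=GWGO D=RGYG B=YBRB
After move 3 (U'): U=BBWO F=OYGO R=GWWW B=RRRB L=YBOY
After move 4 (U'): U=BOBW F=YBGO R=OYWW B=GWRB L=RROY
After move 5 (R): R=WOWY U=BBBO F=YGGG D=RRYG B=WWOB
After move 6 (F'): F=GGYG U=BBWW R=RORY D=RYYG L=ROOB
Query 1: L[0] = R
Query 2: R[3] = Y
Query 3: R[0] = R
Query 4: L[3] = B
Query 5: L[2] = O
Query 6: D[2] = Y

Answer: R Y R B O Y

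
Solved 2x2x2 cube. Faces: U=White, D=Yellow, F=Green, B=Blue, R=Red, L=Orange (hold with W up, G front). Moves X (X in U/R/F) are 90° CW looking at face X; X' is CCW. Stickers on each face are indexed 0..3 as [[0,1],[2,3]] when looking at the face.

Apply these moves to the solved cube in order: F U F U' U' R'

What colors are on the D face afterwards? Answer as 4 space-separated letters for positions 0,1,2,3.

After move 1 (F): F=GGGG U=WWOO R=WRWR D=RRYY L=OYOY
After move 2 (U): U=OWOW F=WRGG R=BBWR B=OYBB L=GGOY
After move 3 (F): F=GWGR U=OWYG R=OBWR D=WBYY L=GROR
After move 4 (U'): U=WGOY F=GRGR R=GWWR B=OBBB L=OYOR
After move 5 (U'): U=GYWO F=OYGR R=GRWR B=GWBB L=OBOR
After move 6 (R'): R=RRGW U=GBWG F=OYGO D=WYYR B=YWBB
Query: D face = WYYR

Answer: W Y Y R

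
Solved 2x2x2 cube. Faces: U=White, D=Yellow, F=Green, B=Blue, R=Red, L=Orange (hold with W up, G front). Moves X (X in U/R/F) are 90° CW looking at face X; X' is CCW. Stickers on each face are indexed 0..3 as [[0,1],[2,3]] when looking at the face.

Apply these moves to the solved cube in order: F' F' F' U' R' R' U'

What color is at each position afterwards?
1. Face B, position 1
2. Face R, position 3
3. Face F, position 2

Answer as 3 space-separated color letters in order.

After move 1 (F'): F=GGGG U=WWRR R=YRYR D=OOYY L=OWOW
After move 2 (F'): F=GGGG U=WWYY R=OROR D=WWYY L=OROR
After move 3 (F'): F=GGGG U=WWOO R=WRWR D=RRYY L=OYOY
After move 4 (U'): U=WOWO F=OYGG R=GGWR B=WRBB L=BBOY
After move 5 (R'): R=GRGW U=WBWW F=OOGO D=RYYG B=YRRB
After move 6 (R'): R=RWGG U=WRWY F=OBGW D=ROYO B=GRYB
After move 7 (U'): U=RYWW F=BBGW R=OBGG B=RWYB L=GROY
Query 1: B[1] = W
Query 2: R[3] = G
Query 3: F[2] = G

Answer: W G G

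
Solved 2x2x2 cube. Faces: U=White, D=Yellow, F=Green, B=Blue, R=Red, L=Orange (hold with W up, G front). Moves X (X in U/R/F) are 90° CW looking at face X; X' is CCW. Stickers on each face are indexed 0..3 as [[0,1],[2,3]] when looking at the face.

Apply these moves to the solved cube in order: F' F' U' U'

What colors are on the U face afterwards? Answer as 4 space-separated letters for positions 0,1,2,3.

After move 1 (F'): F=GGGG U=WWRR R=YRYR D=OOYY L=OWOW
After move 2 (F'): F=GGGG U=WWYY R=OROR D=WWYY L=OROR
After move 3 (U'): U=WYWY F=ORGG R=GGOR B=ORBB L=BBOR
After move 4 (U'): U=YYWW F=BBGG R=OROR B=GGBB L=OROR
Query: U face = YYWW

Answer: Y Y W W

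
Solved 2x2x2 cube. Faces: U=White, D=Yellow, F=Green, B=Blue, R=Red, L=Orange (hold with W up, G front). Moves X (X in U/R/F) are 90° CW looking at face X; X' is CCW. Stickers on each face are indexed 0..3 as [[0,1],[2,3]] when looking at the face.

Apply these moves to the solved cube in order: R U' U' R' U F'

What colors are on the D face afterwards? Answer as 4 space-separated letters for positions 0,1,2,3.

Answer: W O Y Y

Derivation:
After move 1 (R): R=RRRR U=WGWG F=GYGY D=YBYB B=WBWB
After move 2 (U'): U=GGWW F=OOGY R=GYRR B=RRWB L=WBOO
After move 3 (U'): U=GWGW F=WBGY R=OORR B=GYWB L=RROO
After move 4 (R'): R=OROR U=GWGG F=WWGW D=YBYY B=BYBB
After move 5 (U): U=GGGW F=ORGW R=BYOR B=RRBB L=WWOO
After move 6 (F'): F=RWOG U=GGBO R=BYYR D=WOYY L=WWOG
Query: D face = WOYY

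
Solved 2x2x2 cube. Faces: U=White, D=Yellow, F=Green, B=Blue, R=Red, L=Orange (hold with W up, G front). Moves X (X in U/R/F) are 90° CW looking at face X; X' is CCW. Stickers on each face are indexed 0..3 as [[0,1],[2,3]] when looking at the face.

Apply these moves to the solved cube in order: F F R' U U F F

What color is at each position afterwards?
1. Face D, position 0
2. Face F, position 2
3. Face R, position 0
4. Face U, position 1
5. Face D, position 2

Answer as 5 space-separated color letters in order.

Answer: W B R Y Y

Derivation:
After move 1 (F): F=GGGG U=WWOO R=WRWR D=RRYY L=OYOY
After move 2 (F): F=GGGG U=WWYY R=OROR D=WWYY L=OROR
After move 3 (R'): R=RROO U=WBYB F=GWGY D=WGYG B=YBWB
After move 4 (U): U=YWBB F=RRGY R=YBOO B=ORWB L=GWOR
After move 5 (U): U=BYBW F=YBGY R=OROO B=GWWB L=RROR
After move 6 (F): F=GYYB U=BYRR R=BRWO D=OOYG L=RWOG
After move 7 (F): F=YGBY U=BYGW R=RRRO D=WBYG L=ROOO
Query 1: D[0] = W
Query 2: F[2] = B
Query 3: R[0] = R
Query 4: U[1] = Y
Query 5: D[2] = Y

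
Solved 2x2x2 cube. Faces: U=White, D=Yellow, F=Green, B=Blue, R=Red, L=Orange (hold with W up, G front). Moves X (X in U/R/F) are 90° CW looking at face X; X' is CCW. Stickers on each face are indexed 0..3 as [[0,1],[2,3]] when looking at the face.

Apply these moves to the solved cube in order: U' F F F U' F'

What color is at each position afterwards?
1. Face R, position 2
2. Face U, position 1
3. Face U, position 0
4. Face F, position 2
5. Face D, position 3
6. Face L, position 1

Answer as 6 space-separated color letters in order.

After move 1 (U'): U=WWWW F=OOGG R=GGRR B=RRBB L=BBOO
After move 2 (F): F=GOGO U=WWOB R=WGWR D=RGYY L=BYOY
After move 3 (F): F=GGOO U=WWYY R=OGBR D=WWYY L=BROG
After move 4 (F): F=OGOG U=WWGR R=YGYR D=BOYY L=BWOW
After move 5 (U'): U=WRWG F=BWOG R=OGYR B=YGBB L=RROW
After move 6 (F'): F=WGBO U=WROY R=OGBR D=RWYY L=RGOW
Query 1: R[2] = B
Query 2: U[1] = R
Query 3: U[0] = W
Query 4: F[2] = B
Query 5: D[3] = Y
Query 6: L[1] = G

Answer: B R W B Y G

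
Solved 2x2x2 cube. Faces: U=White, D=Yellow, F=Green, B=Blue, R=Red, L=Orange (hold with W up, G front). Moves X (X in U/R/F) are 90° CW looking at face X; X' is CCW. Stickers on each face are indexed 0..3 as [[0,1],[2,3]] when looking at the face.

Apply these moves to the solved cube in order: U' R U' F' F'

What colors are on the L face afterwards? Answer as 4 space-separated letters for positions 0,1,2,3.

Answer: W R O O

Derivation:
After move 1 (U'): U=WWWW F=OOGG R=GGRR B=RRBB L=BBOO
After move 2 (R): R=RGRG U=WOWG F=OYGY D=YBYR B=WRWB
After move 3 (U'): U=OGWW F=BBGY R=OYRG B=RGWB L=WROO
After move 4 (F'): F=BYBG U=OGOR R=BYYG D=ROYR L=WWOW
After move 5 (F'): F=YGBB U=OGBY R=OYRG D=WWYR L=WROO
Query: L face = WROO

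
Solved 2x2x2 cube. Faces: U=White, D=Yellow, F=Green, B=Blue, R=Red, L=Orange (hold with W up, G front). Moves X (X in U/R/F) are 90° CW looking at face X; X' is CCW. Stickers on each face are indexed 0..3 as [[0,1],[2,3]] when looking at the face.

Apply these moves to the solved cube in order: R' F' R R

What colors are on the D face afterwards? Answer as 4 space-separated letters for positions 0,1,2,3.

After move 1 (R'): R=RRRR U=WBWB F=GWGW D=YGYG B=YBYB
After move 2 (F'): F=WWGG U=WBRR R=GRYR D=OOYG L=OBOW
After move 3 (R): R=YGRR U=WWRG F=WOGG D=OYYY B=RBBB
After move 4 (R): R=RYRG U=WORG F=WYGY D=OBYR B=GBWB
Query: D face = OBYR

Answer: O B Y R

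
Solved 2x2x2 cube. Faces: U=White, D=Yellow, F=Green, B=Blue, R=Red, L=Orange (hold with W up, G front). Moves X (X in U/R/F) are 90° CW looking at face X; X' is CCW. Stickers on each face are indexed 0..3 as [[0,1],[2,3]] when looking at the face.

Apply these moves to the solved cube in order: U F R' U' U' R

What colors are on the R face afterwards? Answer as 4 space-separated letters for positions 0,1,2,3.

After move 1 (U): U=WWWW F=RRGG R=BBRR B=OOBB L=GGOO
After move 2 (F): F=GRGR U=WWOG R=WBWR D=RBYY L=GYOY
After move 3 (R'): R=BRWW U=WBOO F=GWGG D=RRYR B=YOBB
After move 4 (U'): U=BOWO F=GYGG R=GWWW B=BRBB L=YOOY
After move 5 (U'): U=OOBW F=YOGG R=GYWW B=GWBB L=BROY
After move 6 (R): R=WGWY U=OOBG F=YRGR D=RBYG B=WWOB
Query: R face = WGWY

Answer: W G W Y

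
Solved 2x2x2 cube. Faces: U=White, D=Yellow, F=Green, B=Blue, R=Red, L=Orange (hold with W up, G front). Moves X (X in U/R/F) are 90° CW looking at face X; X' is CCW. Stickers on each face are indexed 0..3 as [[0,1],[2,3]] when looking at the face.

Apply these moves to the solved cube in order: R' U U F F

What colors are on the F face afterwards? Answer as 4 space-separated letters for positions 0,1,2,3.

Answer: W G B Y

Derivation:
After move 1 (R'): R=RRRR U=WBWB F=GWGW D=YGYG B=YBYB
After move 2 (U): U=WWBB F=RRGW R=YBRR B=OOYB L=GWOO
After move 3 (U): U=BWBW F=YBGW R=OORR B=GWYB L=RROO
After move 4 (F): F=GYWB U=BWOR R=BOWR D=ROYG L=RYOG
After move 5 (F): F=WGBY U=BWGY R=OORR D=WBYG L=RROO
Query: F face = WGBY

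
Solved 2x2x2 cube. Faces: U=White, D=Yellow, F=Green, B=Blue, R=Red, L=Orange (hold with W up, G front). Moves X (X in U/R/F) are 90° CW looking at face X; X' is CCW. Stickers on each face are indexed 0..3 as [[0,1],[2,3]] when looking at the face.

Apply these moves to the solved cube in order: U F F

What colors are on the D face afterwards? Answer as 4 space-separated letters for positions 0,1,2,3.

After move 1 (U): U=WWWW F=RRGG R=BBRR B=OOBB L=GGOO
After move 2 (F): F=GRGR U=WWOG R=WBWR D=RBYY L=GYOY
After move 3 (F): F=GGRR U=WWYY R=OBGR D=WWYY L=GROB
Query: D face = WWYY

Answer: W W Y Y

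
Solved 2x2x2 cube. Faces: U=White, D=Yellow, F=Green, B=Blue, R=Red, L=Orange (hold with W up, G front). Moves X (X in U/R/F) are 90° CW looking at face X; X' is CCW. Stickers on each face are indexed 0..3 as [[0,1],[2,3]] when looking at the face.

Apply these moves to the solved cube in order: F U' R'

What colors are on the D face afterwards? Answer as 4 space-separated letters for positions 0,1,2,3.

After move 1 (F): F=GGGG U=WWOO R=WRWR D=RRYY L=OYOY
After move 2 (U'): U=WOWO F=OYGG R=GGWR B=WRBB L=BBOY
After move 3 (R'): R=GRGW U=WBWW F=OOGO D=RYYG B=YRRB
Query: D face = RYYG

Answer: R Y Y G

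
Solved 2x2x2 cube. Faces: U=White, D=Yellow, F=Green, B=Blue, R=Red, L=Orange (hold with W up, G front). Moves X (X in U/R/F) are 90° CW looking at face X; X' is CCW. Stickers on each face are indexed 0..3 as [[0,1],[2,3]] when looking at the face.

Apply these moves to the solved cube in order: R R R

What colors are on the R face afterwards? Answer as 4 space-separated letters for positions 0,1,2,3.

After move 1 (R): R=RRRR U=WGWG F=GYGY D=YBYB B=WBWB
After move 2 (R): R=RRRR U=WYWY F=GBGB D=YWYW B=GBGB
After move 3 (R): R=RRRR U=WBWB F=GWGW D=YGYG B=YBYB
Query: R face = RRRR

Answer: R R R R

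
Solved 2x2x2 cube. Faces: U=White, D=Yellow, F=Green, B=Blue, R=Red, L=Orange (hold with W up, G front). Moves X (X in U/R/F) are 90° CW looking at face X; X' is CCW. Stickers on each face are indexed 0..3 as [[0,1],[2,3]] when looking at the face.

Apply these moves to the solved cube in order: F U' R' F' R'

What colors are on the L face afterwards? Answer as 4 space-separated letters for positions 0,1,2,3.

Answer: B W O W

Derivation:
After move 1 (F): F=GGGG U=WWOO R=WRWR D=RRYY L=OYOY
After move 2 (U'): U=WOWO F=OYGG R=GGWR B=WRBB L=BBOY
After move 3 (R'): R=GRGW U=WBWW F=OOGO D=RYYG B=YRRB
After move 4 (F'): F=OOOG U=WBGG R=YRRW D=BYYG L=BWOW
After move 5 (R'): R=RWYR U=WRGY F=OBOG D=BOYG B=GRYB
Query: L face = BWOW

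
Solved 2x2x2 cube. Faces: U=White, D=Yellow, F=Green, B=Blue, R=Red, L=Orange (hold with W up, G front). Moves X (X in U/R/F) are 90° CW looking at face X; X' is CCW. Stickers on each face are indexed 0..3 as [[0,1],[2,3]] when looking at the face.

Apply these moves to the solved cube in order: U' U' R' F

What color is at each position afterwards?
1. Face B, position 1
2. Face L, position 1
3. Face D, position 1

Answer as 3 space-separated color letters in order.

Answer: G Y O

Derivation:
After move 1 (U'): U=WWWW F=OOGG R=GGRR B=RRBB L=BBOO
After move 2 (U'): U=WWWW F=BBGG R=OORR B=GGBB L=RROO
After move 3 (R'): R=OROR U=WBWG F=BWGW D=YBYG B=YGYB
After move 4 (F): F=GBWW U=WBOR R=WRGR D=OOYG L=RYOB
Query 1: B[1] = G
Query 2: L[1] = Y
Query 3: D[1] = O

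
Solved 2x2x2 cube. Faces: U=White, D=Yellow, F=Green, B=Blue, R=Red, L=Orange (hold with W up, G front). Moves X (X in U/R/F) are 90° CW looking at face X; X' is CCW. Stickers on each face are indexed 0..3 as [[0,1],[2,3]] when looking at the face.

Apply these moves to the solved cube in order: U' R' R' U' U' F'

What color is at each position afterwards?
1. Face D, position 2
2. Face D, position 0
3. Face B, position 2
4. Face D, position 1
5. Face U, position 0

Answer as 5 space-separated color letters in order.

After move 1 (U'): U=WWWW F=OOGG R=GGRR B=RRBB L=BBOO
After move 2 (R'): R=GRGR U=WBWR F=OWGW D=YOYG B=YRYB
After move 3 (R'): R=RRGG U=WYWY F=OBGR D=YWYW B=GROB
After move 4 (U'): U=YYWW F=BBGR R=OBGG B=RROB L=GROO
After move 5 (U'): U=YWYW F=GRGR R=BBGG B=OBOB L=RROO
After move 6 (F'): F=RRGG U=YWBG R=WBYG D=ROYW L=RWOY
Query 1: D[2] = Y
Query 2: D[0] = R
Query 3: B[2] = O
Query 4: D[1] = O
Query 5: U[0] = Y

Answer: Y R O O Y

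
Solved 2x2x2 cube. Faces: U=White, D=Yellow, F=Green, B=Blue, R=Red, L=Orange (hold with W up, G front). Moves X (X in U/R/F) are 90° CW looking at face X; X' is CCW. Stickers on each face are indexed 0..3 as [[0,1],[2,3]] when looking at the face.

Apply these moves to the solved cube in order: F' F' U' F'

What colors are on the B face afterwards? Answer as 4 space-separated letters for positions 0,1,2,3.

Answer: O R B B

Derivation:
After move 1 (F'): F=GGGG U=WWRR R=YRYR D=OOYY L=OWOW
After move 2 (F'): F=GGGG U=WWYY R=OROR D=WWYY L=OROR
After move 3 (U'): U=WYWY F=ORGG R=GGOR B=ORBB L=BBOR
After move 4 (F'): F=RGOG U=WYGO R=WGWR D=BRYY L=BYOW
Query: B face = ORBB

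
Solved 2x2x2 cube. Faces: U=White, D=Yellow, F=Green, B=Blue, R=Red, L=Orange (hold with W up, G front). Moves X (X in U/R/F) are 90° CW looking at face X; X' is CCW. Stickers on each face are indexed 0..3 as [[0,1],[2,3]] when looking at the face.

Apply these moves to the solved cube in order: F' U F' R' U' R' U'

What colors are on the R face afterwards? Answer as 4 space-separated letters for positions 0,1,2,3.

Answer: G O R O

Derivation:
After move 1 (F'): F=GGGG U=WWRR R=YRYR D=OOYY L=OWOW
After move 2 (U): U=RWRW F=YRGG R=BBYR B=OWBB L=GGOW
After move 3 (F'): F=RGYG U=RWBY R=OBOR D=GWYY L=GWOR
After move 4 (R'): R=BROO U=RBBO F=RWYY D=GGYG B=YWWB
After move 5 (U'): U=BORB F=GWYY R=RWOO B=BRWB L=YWOR
After move 6 (R'): R=WORO U=BWRB F=GOYB D=GWYY B=GRGB
After move 7 (U'): U=WBBR F=YWYB R=GORO B=WOGB L=GROR
Query: R face = GORO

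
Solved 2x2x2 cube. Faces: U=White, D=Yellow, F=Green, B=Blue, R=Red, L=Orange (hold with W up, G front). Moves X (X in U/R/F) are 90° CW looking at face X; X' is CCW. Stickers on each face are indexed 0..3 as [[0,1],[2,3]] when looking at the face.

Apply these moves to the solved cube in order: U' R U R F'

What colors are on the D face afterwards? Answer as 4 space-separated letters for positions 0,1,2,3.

Answer: Y O Y B

Derivation:
After move 1 (U'): U=WWWW F=OOGG R=GGRR B=RRBB L=BBOO
After move 2 (R): R=RGRG U=WOWG F=OYGY D=YBYR B=WRWB
After move 3 (U): U=WWGO F=RGGY R=WRRG B=BBWB L=OYOO
After move 4 (R): R=RWGR U=WGGY F=RBGR D=YWYB B=OBWB
After move 5 (F'): F=BRRG U=WGRG R=WWYR D=YOYB L=OYOG
Query: D face = YOYB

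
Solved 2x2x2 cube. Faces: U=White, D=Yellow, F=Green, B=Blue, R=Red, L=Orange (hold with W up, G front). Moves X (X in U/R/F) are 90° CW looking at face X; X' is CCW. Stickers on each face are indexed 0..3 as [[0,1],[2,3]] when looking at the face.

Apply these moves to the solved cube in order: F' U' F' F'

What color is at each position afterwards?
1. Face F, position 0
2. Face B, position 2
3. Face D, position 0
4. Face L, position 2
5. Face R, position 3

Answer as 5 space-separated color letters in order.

After move 1 (F'): F=GGGG U=WWRR R=YRYR D=OOYY L=OWOW
After move 2 (U'): U=WRWR F=OWGG R=GGYR B=YRBB L=BBOW
After move 3 (F'): F=WGOG U=WRGY R=OGOR D=BWYY L=BROW
After move 4 (F'): F=GGWO U=WROO R=WGBR D=RWYY L=BYOG
Query 1: F[0] = G
Query 2: B[2] = B
Query 3: D[0] = R
Query 4: L[2] = O
Query 5: R[3] = R

Answer: G B R O R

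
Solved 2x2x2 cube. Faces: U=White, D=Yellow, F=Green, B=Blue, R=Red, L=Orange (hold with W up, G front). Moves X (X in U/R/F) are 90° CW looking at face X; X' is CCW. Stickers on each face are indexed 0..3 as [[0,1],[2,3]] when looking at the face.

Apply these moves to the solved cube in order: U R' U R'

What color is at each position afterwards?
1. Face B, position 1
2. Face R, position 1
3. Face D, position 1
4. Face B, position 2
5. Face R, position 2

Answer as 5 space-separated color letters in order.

After move 1 (U): U=WWWW F=RRGG R=BBRR B=OOBB L=GGOO
After move 2 (R'): R=BRBR U=WBWO F=RWGW D=YRYG B=YOYB
After move 3 (U): U=WWOB F=BRGW R=YOBR B=GGYB L=RWOO
After move 4 (R'): R=ORYB U=WYOG F=BWGB D=YRYW B=GGRB
Query 1: B[1] = G
Query 2: R[1] = R
Query 3: D[1] = R
Query 4: B[2] = R
Query 5: R[2] = Y

Answer: G R R R Y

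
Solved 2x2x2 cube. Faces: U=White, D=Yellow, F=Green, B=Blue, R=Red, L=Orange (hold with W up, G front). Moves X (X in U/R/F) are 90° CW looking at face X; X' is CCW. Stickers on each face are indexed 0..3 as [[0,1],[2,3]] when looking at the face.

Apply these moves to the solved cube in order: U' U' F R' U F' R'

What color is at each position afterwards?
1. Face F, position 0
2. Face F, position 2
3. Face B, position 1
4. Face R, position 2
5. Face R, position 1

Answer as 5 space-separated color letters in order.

After move 1 (U'): U=WWWW F=OOGG R=GGRR B=RRBB L=BBOO
After move 2 (U'): U=WWWW F=BBGG R=OORR B=GGBB L=RROO
After move 3 (F): F=GBGB U=WWOR R=WOWR D=ROYY L=RYOY
After move 4 (R'): R=ORWW U=WBOG F=GWGR D=RBYB B=YGOB
After move 5 (U): U=OWGB F=ORGR R=YGWW B=RYOB L=GWOY
After move 6 (F'): F=RROG U=OWYW R=BGRW D=WYYB L=GBOG
After move 7 (R'): R=GWBR U=OOYR F=RWOW D=WRYG B=BYYB
Query 1: F[0] = R
Query 2: F[2] = O
Query 3: B[1] = Y
Query 4: R[2] = B
Query 5: R[1] = W

Answer: R O Y B W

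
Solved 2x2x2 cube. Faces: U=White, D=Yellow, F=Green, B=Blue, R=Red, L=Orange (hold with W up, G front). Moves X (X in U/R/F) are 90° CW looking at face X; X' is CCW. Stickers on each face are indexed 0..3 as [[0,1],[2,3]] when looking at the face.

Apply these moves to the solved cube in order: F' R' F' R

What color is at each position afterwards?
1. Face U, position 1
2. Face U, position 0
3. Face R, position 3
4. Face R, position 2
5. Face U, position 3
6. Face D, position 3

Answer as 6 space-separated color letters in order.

Answer: R W R Y G Y

Derivation:
After move 1 (F'): F=GGGG U=WWRR R=YRYR D=OOYY L=OWOW
After move 2 (R'): R=RRYY U=WBRB F=GWGR D=OGYG B=YBOB
After move 3 (F'): F=WRGG U=WBRY R=GROY D=WWYG L=OBOR
After move 4 (R): R=OGYR U=WRRG F=WWGG D=WOYY B=YBBB
Query 1: U[1] = R
Query 2: U[0] = W
Query 3: R[3] = R
Query 4: R[2] = Y
Query 5: U[3] = G
Query 6: D[3] = Y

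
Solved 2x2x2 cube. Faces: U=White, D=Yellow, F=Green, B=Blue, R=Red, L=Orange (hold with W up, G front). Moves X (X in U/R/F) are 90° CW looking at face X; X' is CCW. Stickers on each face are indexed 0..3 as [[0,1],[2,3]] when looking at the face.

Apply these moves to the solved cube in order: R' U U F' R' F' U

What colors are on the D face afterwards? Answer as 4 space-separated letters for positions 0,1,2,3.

Answer: W B Y G

Derivation:
After move 1 (R'): R=RRRR U=WBWB F=GWGW D=YGYG B=YBYB
After move 2 (U): U=WWBB F=RRGW R=YBRR B=OOYB L=GWOO
After move 3 (U): U=BWBW F=YBGW R=OORR B=GWYB L=RROO
After move 4 (F'): F=BWYG U=BWOR R=GOYR D=ROYG L=RWOB
After move 5 (R'): R=ORGY U=BYOG F=BWYR D=RWYG B=GWOB
After move 6 (F'): F=WRBY U=BYOG R=WRRY D=WBYG L=RGOO
After move 7 (U): U=OBGY F=WRBY R=GWRY B=RGOB L=WROO
Query: D face = WBYG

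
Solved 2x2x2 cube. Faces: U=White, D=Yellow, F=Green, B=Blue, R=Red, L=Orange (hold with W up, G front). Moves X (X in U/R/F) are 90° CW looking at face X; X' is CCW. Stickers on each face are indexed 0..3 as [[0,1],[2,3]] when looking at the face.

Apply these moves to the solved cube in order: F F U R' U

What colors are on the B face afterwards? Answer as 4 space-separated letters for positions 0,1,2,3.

After move 1 (F): F=GGGG U=WWOO R=WRWR D=RRYY L=OYOY
After move 2 (F): F=GGGG U=WWYY R=OROR D=WWYY L=OROR
After move 3 (U): U=YWYW F=ORGG R=BBOR B=ORBB L=GGOR
After move 4 (R'): R=BRBO U=YBYO F=OWGW D=WRYG B=YRWB
After move 5 (U): U=YYOB F=BRGW R=YRBO B=GGWB L=OWOR
Query: B face = GGWB

Answer: G G W B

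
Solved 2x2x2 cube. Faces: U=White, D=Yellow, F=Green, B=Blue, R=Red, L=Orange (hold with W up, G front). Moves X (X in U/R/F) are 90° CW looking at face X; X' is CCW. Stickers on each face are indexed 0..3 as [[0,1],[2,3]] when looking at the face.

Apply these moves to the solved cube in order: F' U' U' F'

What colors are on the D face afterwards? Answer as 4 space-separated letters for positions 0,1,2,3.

After move 1 (F'): F=GGGG U=WWRR R=YRYR D=OOYY L=OWOW
After move 2 (U'): U=WRWR F=OWGG R=GGYR B=YRBB L=BBOW
After move 3 (U'): U=RRWW F=BBGG R=OWYR B=GGBB L=YROW
After move 4 (F'): F=BGBG U=RROY R=OWOR D=RWYY L=YWOW
Query: D face = RWYY

Answer: R W Y Y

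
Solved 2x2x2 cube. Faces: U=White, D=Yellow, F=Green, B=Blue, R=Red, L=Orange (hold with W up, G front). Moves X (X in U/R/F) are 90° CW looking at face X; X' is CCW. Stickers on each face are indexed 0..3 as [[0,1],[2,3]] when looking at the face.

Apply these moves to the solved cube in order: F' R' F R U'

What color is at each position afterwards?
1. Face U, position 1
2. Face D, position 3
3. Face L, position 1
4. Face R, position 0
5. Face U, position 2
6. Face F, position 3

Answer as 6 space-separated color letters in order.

After move 1 (F'): F=GGGG U=WWRR R=YRYR D=OOYY L=OWOW
After move 2 (R'): R=RRYY U=WBRB F=GWGR D=OGYG B=YBOB
After move 3 (F): F=GGRW U=WBWW R=RRBY D=YRYG L=OOOG
After move 4 (R): R=BRYR U=WGWW F=GRRG D=YOYY B=WBBB
After move 5 (U'): U=GWWW F=OORG R=GRYR B=BRBB L=WBOG
Query 1: U[1] = W
Query 2: D[3] = Y
Query 3: L[1] = B
Query 4: R[0] = G
Query 5: U[2] = W
Query 6: F[3] = G

Answer: W Y B G W G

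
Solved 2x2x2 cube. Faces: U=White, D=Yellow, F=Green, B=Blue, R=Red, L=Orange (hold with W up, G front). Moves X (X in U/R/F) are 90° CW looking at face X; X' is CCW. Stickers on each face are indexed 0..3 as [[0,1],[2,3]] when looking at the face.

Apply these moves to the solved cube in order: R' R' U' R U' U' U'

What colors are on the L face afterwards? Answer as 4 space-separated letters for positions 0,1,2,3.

After move 1 (R'): R=RRRR U=WBWB F=GWGW D=YGYG B=YBYB
After move 2 (R'): R=RRRR U=WYWY F=GBGB D=YWYW B=GBGB
After move 3 (U'): U=YYWW F=OOGB R=GBRR B=RRGB L=GBOO
After move 4 (R): R=RGRB U=YOWB F=OWGW D=YGYR B=WRYB
After move 5 (U'): U=OBYW F=GBGW R=OWRB B=RGYB L=WROO
After move 6 (U'): U=BWOY F=WRGW R=GBRB B=OWYB L=RGOO
After move 7 (U'): U=WYBO F=RGGW R=WRRB B=GBYB L=OWOO
Query: L face = OWOO

Answer: O W O O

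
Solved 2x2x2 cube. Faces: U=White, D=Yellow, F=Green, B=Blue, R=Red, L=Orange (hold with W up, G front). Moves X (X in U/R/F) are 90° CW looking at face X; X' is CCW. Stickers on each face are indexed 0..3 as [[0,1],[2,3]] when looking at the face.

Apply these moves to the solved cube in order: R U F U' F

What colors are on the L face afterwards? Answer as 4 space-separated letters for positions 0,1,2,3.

After move 1 (R): R=RRRR U=WGWG F=GYGY D=YBYB B=WBWB
After move 2 (U): U=WWGG F=RRGY R=WBRR B=OOWB L=GYOO
After move 3 (F): F=GRYR U=WWOY R=GBGR D=RWYB L=GYOB
After move 4 (U'): U=WYWO F=GYYR R=GRGR B=GBWB L=OOOB
After move 5 (F): F=YGRY U=WYBO R=WROR D=GGYB L=OROW
Query: L face = OROW

Answer: O R O W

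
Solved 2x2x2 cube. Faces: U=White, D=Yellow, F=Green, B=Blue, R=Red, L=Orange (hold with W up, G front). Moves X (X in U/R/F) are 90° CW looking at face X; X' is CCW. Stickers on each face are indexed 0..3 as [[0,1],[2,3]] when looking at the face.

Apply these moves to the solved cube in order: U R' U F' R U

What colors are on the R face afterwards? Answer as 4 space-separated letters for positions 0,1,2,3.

Answer: B G R O

Derivation:
After move 1 (U): U=WWWW F=RRGG R=BBRR B=OOBB L=GGOO
After move 2 (R'): R=BRBR U=WBWO F=RWGW D=YRYG B=YOYB
After move 3 (U): U=WWOB F=BRGW R=YOBR B=GGYB L=RWOO
After move 4 (F'): F=RWBG U=WWYB R=ROYR D=WOYG L=RBOO
After move 5 (R): R=YRRO U=WWYG F=ROBG D=WYYG B=BGWB
After move 6 (U): U=YWGW F=YRBG R=BGRO B=RBWB L=ROOO
Query: R face = BGRO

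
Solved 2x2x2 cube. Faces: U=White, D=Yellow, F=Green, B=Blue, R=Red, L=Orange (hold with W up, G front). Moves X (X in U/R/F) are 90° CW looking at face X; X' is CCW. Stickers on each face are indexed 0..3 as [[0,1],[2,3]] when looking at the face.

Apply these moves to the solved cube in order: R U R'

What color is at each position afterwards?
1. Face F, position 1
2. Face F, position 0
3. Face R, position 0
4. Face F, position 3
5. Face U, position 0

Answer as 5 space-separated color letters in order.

After move 1 (R): R=RRRR U=WGWG F=GYGY D=YBYB B=WBWB
After move 2 (U): U=WWGG F=RRGY R=WBRR B=OOWB L=GYOO
After move 3 (R'): R=BRWR U=WWGO F=RWGG D=YRYY B=BOBB
Query 1: F[1] = W
Query 2: F[0] = R
Query 3: R[0] = B
Query 4: F[3] = G
Query 5: U[0] = W

Answer: W R B G W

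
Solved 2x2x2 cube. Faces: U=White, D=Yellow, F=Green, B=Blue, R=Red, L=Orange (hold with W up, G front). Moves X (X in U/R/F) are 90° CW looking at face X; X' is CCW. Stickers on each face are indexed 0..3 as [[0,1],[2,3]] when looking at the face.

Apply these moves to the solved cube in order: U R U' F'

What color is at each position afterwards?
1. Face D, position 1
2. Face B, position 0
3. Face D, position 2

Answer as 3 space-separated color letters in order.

Answer: O R Y

Derivation:
After move 1 (U): U=WWWW F=RRGG R=BBRR B=OOBB L=GGOO
After move 2 (R): R=RBRB U=WRWG F=RYGY D=YBYO B=WOWB
After move 3 (U'): U=RGWW F=GGGY R=RYRB B=RBWB L=WOOO
After move 4 (F'): F=GYGG U=RGRR R=BYYB D=OOYO L=WWOW
Query 1: D[1] = O
Query 2: B[0] = R
Query 3: D[2] = Y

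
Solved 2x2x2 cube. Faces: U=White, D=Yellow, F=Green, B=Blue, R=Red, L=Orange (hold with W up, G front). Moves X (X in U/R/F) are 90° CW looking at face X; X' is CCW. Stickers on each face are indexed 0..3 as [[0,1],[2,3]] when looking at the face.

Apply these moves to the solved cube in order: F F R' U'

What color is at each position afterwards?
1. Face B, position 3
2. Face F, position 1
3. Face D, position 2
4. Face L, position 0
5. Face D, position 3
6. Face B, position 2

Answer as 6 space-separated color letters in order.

Answer: B R Y Y G W

Derivation:
After move 1 (F): F=GGGG U=WWOO R=WRWR D=RRYY L=OYOY
After move 2 (F): F=GGGG U=WWYY R=OROR D=WWYY L=OROR
After move 3 (R'): R=RROO U=WBYB F=GWGY D=WGYG B=YBWB
After move 4 (U'): U=BBWY F=ORGY R=GWOO B=RRWB L=YBOR
Query 1: B[3] = B
Query 2: F[1] = R
Query 3: D[2] = Y
Query 4: L[0] = Y
Query 5: D[3] = G
Query 6: B[2] = W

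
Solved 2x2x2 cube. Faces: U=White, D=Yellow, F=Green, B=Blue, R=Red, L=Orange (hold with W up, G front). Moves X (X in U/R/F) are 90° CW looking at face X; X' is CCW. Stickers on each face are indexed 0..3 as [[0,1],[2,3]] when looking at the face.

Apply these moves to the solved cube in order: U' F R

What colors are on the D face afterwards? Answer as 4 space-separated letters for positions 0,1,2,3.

After move 1 (U'): U=WWWW F=OOGG R=GGRR B=RRBB L=BBOO
After move 2 (F): F=GOGO U=WWOB R=WGWR D=RGYY L=BYOY
After move 3 (R): R=WWRG U=WOOO F=GGGY D=RBYR B=BRWB
Query: D face = RBYR

Answer: R B Y R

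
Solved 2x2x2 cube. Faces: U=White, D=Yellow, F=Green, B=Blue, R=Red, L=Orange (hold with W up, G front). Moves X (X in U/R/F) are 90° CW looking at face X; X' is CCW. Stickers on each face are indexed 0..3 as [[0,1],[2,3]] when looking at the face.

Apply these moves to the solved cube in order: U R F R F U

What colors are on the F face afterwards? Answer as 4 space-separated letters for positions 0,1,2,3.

Answer: O W O R

Derivation:
After move 1 (U): U=WWWW F=RRGG R=BBRR B=OOBB L=GGOO
After move 2 (R): R=RBRB U=WRWG F=RYGY D=YBYO B=WOWB
After move 3 (F): F=GRYY U=WROG R=WBGB D=RRYO L=GYOB
After move 4 (R): R=GWBB U=WROY F=GRYO D=RWYW B=GORB
After move 5 (F): F=YGOR U=WRBY R=OWYB D=BGYW L=GROW
After move 6 (U): U=BWYR F=OWOR R=GOYB B=GRRB L=YGOW
Query: F face = OWOR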